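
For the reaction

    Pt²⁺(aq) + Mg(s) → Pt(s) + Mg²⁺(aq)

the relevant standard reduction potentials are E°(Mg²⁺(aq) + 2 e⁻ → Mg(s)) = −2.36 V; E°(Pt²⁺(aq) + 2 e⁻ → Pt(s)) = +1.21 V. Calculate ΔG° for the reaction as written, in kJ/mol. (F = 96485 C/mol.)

In the reaction as written Pt²⁺(aq) is reduced, so the Pt²⁺/Pt couple is the cathode and Mg²⁺/Mg is the anode.
E°cell = +1.21 − (−2.36) = +3.57 V; balancing electrons gives n = 2.
ΔG° = −nFE°cell = −(2)(96485)(+3.57) J/mol = −689 kJ/mol.

−689 kJ/mol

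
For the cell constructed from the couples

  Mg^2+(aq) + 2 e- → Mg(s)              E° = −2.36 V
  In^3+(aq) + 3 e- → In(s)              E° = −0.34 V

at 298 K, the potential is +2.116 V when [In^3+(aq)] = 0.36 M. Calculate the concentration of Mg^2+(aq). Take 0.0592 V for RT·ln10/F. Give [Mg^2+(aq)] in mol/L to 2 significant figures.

In³⁺/In is the cathode (higher E°); E°cell = −0.34 − (−2.36) = +2.02 V with n = 6.
From the Nernst equation, log Q = n(E° − E)/0.0592 = 6·(+2.02 − (+2.116))/0.0592 = −9.730.
The balanced reaction is 2 In^3+(aq) + 3 Mg(s) → 2 In(s) + 3 Mg^2+(aq), so Q = [Mg^2+(aq)]^3 / [In^3+(aq)]^2.
Substituting the known concentrations and solving, log [Mg^2+(aq)] = −3.539 and [Mg^2+(aq)] = 0.00029 M.

0.00029 M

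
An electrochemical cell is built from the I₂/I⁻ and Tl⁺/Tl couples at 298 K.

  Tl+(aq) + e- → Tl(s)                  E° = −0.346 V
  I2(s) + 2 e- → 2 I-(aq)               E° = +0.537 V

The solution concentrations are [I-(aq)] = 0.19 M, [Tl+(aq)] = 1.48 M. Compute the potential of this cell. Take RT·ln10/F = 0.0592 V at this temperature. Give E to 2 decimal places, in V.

+0.92 V

The I₂/I⁻ couple has the more positive E°, so it is the cathode; Tl⁺/Tl is the anode.
E°cell = +0.537 − (−0.346) = +0.883 V, with n = 2 electrons transferred.
Balancing gives I2(s) + 2 Tl(s) → 2 I-(aq) + 2 Tl+(aq); hence Q = [I-(aq)]^2·[Tl+(aq)]^2 = 0.0791 (log Q = −1.102).
E = E° − (0.0592/n)·log Q = +0.883 − (0.0592/2)(−1.102) = +0.92 V.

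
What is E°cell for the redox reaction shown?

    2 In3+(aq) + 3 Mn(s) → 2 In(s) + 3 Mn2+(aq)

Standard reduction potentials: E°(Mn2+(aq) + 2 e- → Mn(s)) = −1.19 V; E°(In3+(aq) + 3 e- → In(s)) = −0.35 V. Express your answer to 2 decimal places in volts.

+0.84 V

In the reaction as written, In3+(aq) is reduced (cathode) and Mn2+(aq) is produced by oxidation at the anode.
E°cell = E°(cathode) − E°(anode) = −0.35 − (−1.19) = +0.84 V.
The positive value indicates the reaction is spontaneous as written.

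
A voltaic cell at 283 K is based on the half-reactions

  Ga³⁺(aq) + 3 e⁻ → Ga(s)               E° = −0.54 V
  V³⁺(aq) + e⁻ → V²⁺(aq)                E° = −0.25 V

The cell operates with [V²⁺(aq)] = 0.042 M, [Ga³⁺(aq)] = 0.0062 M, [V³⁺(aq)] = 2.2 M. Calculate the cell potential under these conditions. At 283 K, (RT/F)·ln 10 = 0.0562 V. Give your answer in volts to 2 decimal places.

+0.43 V

Since E°(V³⁺/V²⁺) > E°(Ga³⁺/Ga), V³⁺/V²⁺ serves as the cathode.
E°cell = E°cat − E°an = −0.25 − (−0.54) = +0.29 V; n = 3.
For the overall reaction 3 V³⁺(aq) + Ga(s) → 3 V²⁺(aq) + Ga³⁺(aq), Q = ([V²⁺(aq)]^3·[Ga³⁺(aq)]) / [V³⁺(aq)]^3 = 4.31×10^−8, giving log Q = −7.365.
By the Nernst equation, E = +0.29 − (0.0562/3)·(−7.365) = +0.43 V.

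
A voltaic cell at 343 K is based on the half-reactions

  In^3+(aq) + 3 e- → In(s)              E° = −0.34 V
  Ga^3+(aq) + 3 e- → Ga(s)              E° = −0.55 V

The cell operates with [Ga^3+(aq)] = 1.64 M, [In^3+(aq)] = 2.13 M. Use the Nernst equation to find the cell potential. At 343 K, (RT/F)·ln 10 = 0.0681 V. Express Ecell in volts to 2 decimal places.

+0.21 V

In³⁺/In is reduced (cathode, E° = −0.34 V) and Ga³⁺/Ga is oxidized (anode).
E°cell = E°cat − E°an = −0.34 − (−0.55) = +0.21 V; n = 3.
Balancing gives In^3+(aq) + Ga(s) → In(s) + Ga^3+(aq); hence Q = [Ga^3+(aq)] / [In^3+(aq)] = 0.77 (log Q = −0.114).
By the Nernst equation, E = +0.21 − (0.0681/3)·(−0.114) = +0.21 V.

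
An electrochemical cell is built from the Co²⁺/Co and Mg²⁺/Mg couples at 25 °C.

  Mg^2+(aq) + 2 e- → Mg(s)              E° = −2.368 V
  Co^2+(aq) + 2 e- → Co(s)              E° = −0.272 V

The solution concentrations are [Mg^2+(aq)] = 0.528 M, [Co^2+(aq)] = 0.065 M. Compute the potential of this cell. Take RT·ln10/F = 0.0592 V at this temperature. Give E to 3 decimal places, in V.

+2.069 V

Since E°(Co²⁺/Co) > E°(Mg²⁺/Mg), Co²⁺/Co serves as the cathode.
E°cell = −0.272 − (−2.368) = +2.096 V, with n = 2 electrons transferred.
Balancing gives Co^2+(aq) + Mg(s) → Co(s) + Mg^2+(aq); hence Q = [Mg^2+(aq)] / [Co^2+(aq)] = 8.12 (log Q = 0.910).
By the Nernst equation, E = +2.096 − (0.0592/2)·(0.910) = +2.069 V.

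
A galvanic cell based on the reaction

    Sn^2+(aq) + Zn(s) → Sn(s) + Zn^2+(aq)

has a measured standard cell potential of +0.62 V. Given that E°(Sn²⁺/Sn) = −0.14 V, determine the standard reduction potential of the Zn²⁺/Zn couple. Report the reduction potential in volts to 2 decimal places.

−0.76 V

In the reaction as written the Sn²⁺/Sn couple is reduced (cathode) and Zn²⁺/Zn is oxidized (anode), so E°cell = E°(Sn²⁺/Sn) − E°(Zn²⁺/Zn).
E°(Zn²⁺/Zn) = E°(cathode) − E°cell = −0.14 − (+0.62) = −0.76 V.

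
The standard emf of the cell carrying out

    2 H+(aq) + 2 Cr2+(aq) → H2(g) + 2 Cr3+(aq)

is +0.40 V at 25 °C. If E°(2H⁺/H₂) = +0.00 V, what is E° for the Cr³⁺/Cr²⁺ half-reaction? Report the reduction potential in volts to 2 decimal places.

−0.40 V

In the reaction as written the 2H⁺/H₂ couple is reduced (cathode) and Cr³⁺/Cr²⁺ is oxidized (anode), so E°cell = E°(2H⁺/H₂) − E°(Cr³⁺/Cr²⁺).
E°(Cr³⁺/Cr²⁺) = E°(cathode) − E°cell = +0.00 − (+0.40) = −0.40 V.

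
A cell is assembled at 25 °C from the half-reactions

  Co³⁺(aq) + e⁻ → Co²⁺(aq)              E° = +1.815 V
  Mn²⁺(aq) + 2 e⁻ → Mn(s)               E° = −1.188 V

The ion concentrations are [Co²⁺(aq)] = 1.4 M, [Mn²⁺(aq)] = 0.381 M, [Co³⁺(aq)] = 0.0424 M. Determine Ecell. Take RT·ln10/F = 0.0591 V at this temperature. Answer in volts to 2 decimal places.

+2.93 V

Co³⁺/Co²⁺ is reduced (cathode, E° = +1.815 V) and Mn²⁺/Mn is oxidized (anode).
E°cell = +1.815 − (−1.188) = +3.003 V, with n = 2 electrons transferred.
The balanced reaction is 2 Co³⁺(aq) + Mn(s) → 2 Co²⁺(aq) + Mn²⁺(aq), so Q = ([Co²⁺(aq)]^2·[Mn²⁺(aq)]) / [Co³⁺(aq)]^2 = 415 and log Q = 2.618.
E = E° − (0.0591/n)·log Q = +3.003 − (0.0591/2)(2.618) = +2.93 V.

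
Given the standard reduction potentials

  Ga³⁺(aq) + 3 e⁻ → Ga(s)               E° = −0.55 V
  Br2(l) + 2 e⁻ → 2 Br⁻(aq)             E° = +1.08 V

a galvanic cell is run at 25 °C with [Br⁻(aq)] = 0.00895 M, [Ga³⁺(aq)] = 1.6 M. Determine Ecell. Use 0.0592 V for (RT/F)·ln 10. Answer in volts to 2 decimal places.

+1.75 V

The Br₂/Br⁻ couple has the more positive E°, so it is the cathode; Ga³⁺/Ga is the anode.
E°cell = +1.08 − (−0.55) = +1.63 V, with n = 6 electrons transferred.
The balanced reaction is 3 Br2(l) + 2 Ga(s) → 6 Br⁻(aq) + 2 Ga³⁺(aq), so Q = [Br⁻(aq)]^6·[Ga³⁺(aq)]^2 = 1.32×10^−12 and log Q = −11.881.
By the Nernst equation, E = +1.63 − (0.0592/6)·(−11.881) = +1.75 V.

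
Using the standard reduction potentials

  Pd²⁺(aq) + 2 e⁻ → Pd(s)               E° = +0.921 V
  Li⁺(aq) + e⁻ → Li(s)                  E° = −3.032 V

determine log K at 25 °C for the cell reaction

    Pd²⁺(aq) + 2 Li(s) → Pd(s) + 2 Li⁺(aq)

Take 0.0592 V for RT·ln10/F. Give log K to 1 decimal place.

log K = 133.5

The Pd²⁺/Pd couple is reduced (cathode); E°cell = +0.921 − (−3.032) = +3.953 V with n = 2.
At equilibrium E = 0, so log K = nE°cell / 0.0592 = (2)(+3.953) / 0.0592 = 133.5.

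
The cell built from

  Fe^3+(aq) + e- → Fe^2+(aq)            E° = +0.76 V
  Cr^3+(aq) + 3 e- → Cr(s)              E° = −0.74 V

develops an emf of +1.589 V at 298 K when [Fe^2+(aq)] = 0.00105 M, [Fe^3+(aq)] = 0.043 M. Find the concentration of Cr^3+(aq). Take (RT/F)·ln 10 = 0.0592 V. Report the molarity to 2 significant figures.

2.1 M

The Fe³⁺/Fe²⁺ couple has the larger reduction potential, so it is the cathode: E°cell = +0.76 − (−0.74) = +1.50 V and n = 3.
From the Nernst equation, log Q = n(E° − E)/0.0592 = 3·(+1.50 − (+1.589))/0.0592 = −4.510.
Balancing electrons gives 3 Fe^3+(aq) + Cr(s) → 3 Fe^2+(aq) + Cr^3+(aq); thus Q = ([Fe^2+(aq)]^3·[Cr^3+(aq)]) / [Fe^3+(aq)]^3.
Isolating [Cr^3+(aq)] in Q = 10^{−4.510} yields log [Cr^3+(aq)] = 0.327, i.e. 2.1 M.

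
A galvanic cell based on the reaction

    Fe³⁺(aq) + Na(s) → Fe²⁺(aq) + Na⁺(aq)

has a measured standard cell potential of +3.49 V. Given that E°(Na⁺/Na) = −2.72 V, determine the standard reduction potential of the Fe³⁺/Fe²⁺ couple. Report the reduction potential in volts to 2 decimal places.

In the reaction as written the Fe³⁺/Fe²⁺ couple is reduced (cathode) and Na⁺/Na is oxidized (anode), so E°cell = E°(Fe³⁺/Fe²⁺) − E°(Na⁺/Na).
E°(Fe³⁺/Fe²⁺) = E°cell + E°(anode) = +3.49 + (−2.72) = +0.77 V.

+0.77 V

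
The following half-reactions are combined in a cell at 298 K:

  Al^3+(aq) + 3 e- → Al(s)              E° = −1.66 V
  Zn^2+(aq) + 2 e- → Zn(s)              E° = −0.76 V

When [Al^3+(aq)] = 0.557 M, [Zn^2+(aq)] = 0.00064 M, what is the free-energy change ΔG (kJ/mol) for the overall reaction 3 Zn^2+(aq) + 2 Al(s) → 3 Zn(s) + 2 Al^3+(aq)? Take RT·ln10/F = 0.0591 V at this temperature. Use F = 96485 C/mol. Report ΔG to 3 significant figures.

The standard cell potential is −0.76 − (−1.66) = +0.90 V, with n = 6 electrons in the balanced equation.
Q = [Al^3+(aq)]^2 / [Zn^2+(aq)]^3 = 1.18×10^9, so log Q = 9.073 and E = +0.90 − (0.0591/6)(9.073) = +0.8106 V.
Finally ΔG = −nFE = −(6)(96485 C/mol)(+0.8106 V) = −469 kJ/mol.

−469 kJ/mol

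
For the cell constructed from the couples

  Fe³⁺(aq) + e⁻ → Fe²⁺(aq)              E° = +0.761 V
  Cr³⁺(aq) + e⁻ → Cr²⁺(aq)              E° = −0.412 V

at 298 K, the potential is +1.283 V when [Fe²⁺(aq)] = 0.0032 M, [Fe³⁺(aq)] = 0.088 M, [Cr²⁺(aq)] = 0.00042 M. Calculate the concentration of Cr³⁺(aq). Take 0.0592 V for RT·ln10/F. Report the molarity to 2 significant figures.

0.00016 M

The Fe³⁺/Fe²⁺ couple has the larger reduction potential, so it is the cathode: E°cell = +0.761 − (−0.412) = +1.173 V and n = 1.
From the Nernst equation, log Q = n(E° − E)/0.0592 = 1·(+1.173 − (+1.283))/0.0592 = −1.858.
The balanced reaction is Fe³⁺(aq) + Cr²⁺(aq) → Fe²⁺(aq) + Cr³⁺(aq), so Q = ([Fe²⁺(aq)]·[Cr³⁺(aq)]) / ([Fe³⁺(aq)]·[Cr²⁺(aq)]).
Solving for the unknown gives log [Cr³⁺(aq)] = −3.795, so [Cr³⁺(aq)] ≈ 0.00016 M.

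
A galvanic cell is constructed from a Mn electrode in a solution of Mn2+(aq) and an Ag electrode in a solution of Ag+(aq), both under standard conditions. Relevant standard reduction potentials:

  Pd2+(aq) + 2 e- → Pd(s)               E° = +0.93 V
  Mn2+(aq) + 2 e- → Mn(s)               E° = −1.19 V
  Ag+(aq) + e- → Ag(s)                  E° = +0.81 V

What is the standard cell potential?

The Ag⁺/Ag couple has the higher E°, so Ag ion is reduced (cathode) and Mn is oxidized (anode).
E°cell = E°(cathode) − E°(anode) = +0.81 − (−1.19) = +2.00 V.

+2.00 V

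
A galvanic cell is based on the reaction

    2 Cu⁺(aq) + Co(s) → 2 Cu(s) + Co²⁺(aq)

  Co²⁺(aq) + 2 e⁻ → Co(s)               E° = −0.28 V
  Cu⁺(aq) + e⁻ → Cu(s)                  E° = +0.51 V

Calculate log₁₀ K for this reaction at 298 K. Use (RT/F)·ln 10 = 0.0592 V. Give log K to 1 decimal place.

log K = 26.7

The Cu⁺/Cu couple is reduced (cathode); E°cell = +0.51 − (−0.28) = +0.79 V with n = 2.
At equilibrium E = 0, so log K = nE°cell / 0.0592 = (2)(+0.79) / 0.0592 = 26.7.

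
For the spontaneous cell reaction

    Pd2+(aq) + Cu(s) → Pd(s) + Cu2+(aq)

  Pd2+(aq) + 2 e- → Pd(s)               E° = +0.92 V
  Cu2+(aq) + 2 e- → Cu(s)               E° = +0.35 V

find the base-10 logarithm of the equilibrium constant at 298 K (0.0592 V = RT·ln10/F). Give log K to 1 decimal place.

log K = 19.3

The Pd²⁺/Pd couple is reduced (cathode); E°cell = +0.92 − (+0.35) = +0.57 V with n = 2.
At equilibrium E = 0, so log K = nE°cell / 0.0592 = (2)(+0.57) / 0.0592 = 19.3.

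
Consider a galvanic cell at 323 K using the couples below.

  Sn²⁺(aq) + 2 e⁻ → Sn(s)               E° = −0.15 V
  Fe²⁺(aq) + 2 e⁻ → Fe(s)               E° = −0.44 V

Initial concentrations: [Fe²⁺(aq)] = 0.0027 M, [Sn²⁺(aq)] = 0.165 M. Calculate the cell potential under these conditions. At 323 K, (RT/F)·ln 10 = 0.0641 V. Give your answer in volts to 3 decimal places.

+0.347 V

The Sn²⁺/Sn couple has the more positive E°, so it is the cathode; Fe²⁺/Fe is the anode.
The standard potential is −0.15 − (−0.44) = +0.29 V and the balanced reaction transfers n = 2 electrons.
For the overall reaction Sn²⁺(aq) + Fe(s) → Sn(s) + Fe²⁺(aq), Q = [Fe²⁺(aq)] / [Sn²⁺(aq)] = 0.0164, giving log Q = −1.786.
E = E° − (0.0641/n)·log Q = +0.29 − (0.0641/2)(−1.786) = +0.347 V.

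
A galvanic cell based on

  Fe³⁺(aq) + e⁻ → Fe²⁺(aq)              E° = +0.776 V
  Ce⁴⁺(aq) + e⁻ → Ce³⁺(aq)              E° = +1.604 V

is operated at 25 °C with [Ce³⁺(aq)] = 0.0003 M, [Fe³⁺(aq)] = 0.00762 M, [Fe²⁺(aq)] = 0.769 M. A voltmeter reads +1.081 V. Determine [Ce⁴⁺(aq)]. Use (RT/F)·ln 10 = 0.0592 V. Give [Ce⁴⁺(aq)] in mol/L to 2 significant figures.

0.056 M

With Ce⁴⁺/Ce³⁺ at the cathode and Fe³⁺/Fe²⁺ at the anode, E°cell = +1.604 − (+0.776) = +0.828 V (n = 1).
Since E = E° − (0.0592/n)·log Q, log Q = n(E° − E)/0.0592 = −4.274.
The balanced reaction is Ce⁴⁺(aq) + Fe²⁺(aq) → Ce³⁺(aq) + Fe³⁺(aq), so Q = ([Ce³⁺(aq)]·[Fe³⁺(aq)]) / ([Ce⁴⁺(aq)]·[Fe²⁺(aq)]).
Isolating [Ce⁴⁺(aq)] in Q = 10^{−4.274} yields log [Ce⁴⁺(aq)] = −1.253, i.e. 0.056 M.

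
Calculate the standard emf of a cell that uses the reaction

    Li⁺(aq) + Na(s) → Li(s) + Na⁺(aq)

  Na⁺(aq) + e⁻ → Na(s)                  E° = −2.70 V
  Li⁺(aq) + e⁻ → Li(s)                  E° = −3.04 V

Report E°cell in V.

Li⁺(aq) gains electrons, so the Li⁺/Li couple is the cathode; the Na⁺/Na couple is the anode.
E°cell = E°(cathode) − E°(anode) = −3.04 − (−2.70) = −0.34 V.
The negative E°cell means the reaction is non-spontaneous in the direction written.

−0.34 V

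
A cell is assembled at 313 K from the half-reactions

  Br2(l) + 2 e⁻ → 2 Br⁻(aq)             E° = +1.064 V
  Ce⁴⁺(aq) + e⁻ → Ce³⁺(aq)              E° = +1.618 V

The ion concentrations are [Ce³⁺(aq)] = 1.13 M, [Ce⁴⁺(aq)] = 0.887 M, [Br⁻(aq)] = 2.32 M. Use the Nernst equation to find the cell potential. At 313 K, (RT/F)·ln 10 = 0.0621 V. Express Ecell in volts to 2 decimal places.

+0.57 V

The Ce⁴⁺/Ce³⁺ couple has the more positive E°, so it is the cathode; Br₂/Br⁻ is the anode.
E°cell = E°cat − E°an = +1.618 − (+1.064) = +0.554 V; n = 2.
The balanced reaction is 2 Ce⁴⁺(aq) + 2 Br⁻(aq) → 2 Ce³⁺(aq) + Br2(l), so Q = [Ce³⁺(aq)]^2 / ([Ce⁴⁺(aq)]^2·[Br⁻(aq)]^2) = 0.302 and log Q = −0.521.
Applying E = E° − (RT ln10/nF)·log Q gives +0.554 − (0.0621/2)(−0.521) = +0.57 V.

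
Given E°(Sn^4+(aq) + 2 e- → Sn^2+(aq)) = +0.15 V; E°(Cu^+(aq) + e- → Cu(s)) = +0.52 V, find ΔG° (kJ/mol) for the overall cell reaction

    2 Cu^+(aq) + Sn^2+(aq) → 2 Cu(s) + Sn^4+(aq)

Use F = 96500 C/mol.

In the reaction as written Cu^+(aq) is reduced, so the Cu⁺/Cu couple is the cathode and Sn⁴⁺/Sn²⁺ is the anode.
E°cell = +0.52 − (+0.15) = +0.37 V; balancing electrons gives n = 2.
ΔG° = −nFE°cell = −(2)(96500)(+0.37) J/mol = −71.4 kJ/mol.

−71.4 kJ/mol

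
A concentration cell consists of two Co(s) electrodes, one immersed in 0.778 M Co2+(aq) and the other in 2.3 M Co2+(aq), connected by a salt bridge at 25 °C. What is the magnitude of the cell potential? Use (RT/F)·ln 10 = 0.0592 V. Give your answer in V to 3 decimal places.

For a concentration cell E°cell = 0, since both electrodes use the same couple.
The compartment with the higher Co2+(aq) concentration (2.3 M) acts as the cathode; ions are reduced there and produced at the dilute (0.778 M) anode.
With n = 2, Ecell = −(0.0592/2)·log([dilute]/[conc]) = −(0.0592/2)·log(0.778/2.3) = +0.014 V.

0.014 V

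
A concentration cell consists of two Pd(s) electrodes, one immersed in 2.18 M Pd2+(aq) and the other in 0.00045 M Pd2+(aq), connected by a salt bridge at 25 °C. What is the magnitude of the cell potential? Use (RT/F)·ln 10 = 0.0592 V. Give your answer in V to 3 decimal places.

For a concentration cell E°cell = 0, since both electrodes use the same couple.
The compartment with the higher Pd2+(aq) concentration (2.18 M) acts as the cathode; ions are reduced there and produced at the dilute (0.00045 M) anode.
With n = 2, Ecell = −(0.0592/2)·log([dilute]/[conc]) = −(0.0592/2)·log(0.00045/2.18) = +0.109 V.

0.109 V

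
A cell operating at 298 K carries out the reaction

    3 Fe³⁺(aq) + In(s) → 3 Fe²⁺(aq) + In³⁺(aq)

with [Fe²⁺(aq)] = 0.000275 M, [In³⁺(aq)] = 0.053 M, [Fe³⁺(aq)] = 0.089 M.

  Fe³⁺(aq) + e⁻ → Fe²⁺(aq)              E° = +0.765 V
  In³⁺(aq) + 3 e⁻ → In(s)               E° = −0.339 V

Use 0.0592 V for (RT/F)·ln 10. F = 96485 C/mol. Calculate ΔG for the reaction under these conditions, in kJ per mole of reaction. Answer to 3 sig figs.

−370 kJ/mol

With Fe³⁺/Fe²⁺ reduced at the cathode, E°cell = +0.765 − (−0.339) = +1.104 V and n = 3.
The reaction quotient is ([Fe²⁺(aq)]^3·[In³⁺(aq)]) / [Fe³⁺(aq)]^3 = 1.56×10^−9; by Nernst, E = +1.104 − (0.0592/3)(−8.806) = +1.2778 V.
Then ΔG = −nFE = −3 × 96485 × +1.2778 J/mol = −370 kJ/mol.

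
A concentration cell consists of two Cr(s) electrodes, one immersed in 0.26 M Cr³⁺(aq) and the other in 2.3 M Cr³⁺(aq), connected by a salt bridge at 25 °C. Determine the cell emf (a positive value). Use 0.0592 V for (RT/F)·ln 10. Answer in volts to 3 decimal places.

0.019 V

For a concentration cell E°cell = 0, since both electrodes use the same couple.
The compartment with the higher Cr³⁺(aq) concentration (2.3 M) acts as the cathode; ions are reduced there and produced at the dilute (0.26 M) anode.
With n = 3, Ecell = −(0.0592/3)·log([dilute]/[conc]) = −(0.0592/3)·log(0.26/2.3) = +0.019 V.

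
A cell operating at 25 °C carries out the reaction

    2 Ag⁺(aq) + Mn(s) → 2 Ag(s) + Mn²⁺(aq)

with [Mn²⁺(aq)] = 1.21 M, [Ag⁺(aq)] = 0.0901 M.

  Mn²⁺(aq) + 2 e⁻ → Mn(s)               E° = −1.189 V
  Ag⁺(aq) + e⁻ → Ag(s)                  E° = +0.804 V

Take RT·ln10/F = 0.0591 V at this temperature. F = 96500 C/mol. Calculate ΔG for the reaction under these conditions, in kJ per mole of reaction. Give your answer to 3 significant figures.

−372 kJ/mol

The standard cell potential is +0.804 − (−1.189) = +1.993 V, with n = 2 electrons in the balanced equation.
Q = [Mn²⁺(aq)] / [Ag⁺(aq)]^2 = 149, so log Q = 2.173 and E = +1.993 − (0.0591/2)(2.173) = +1.9288 V.
Finally ΔG = −nFE = −(2)(96500 C/mol)(+1.9288 V) = −372 kJ/mol.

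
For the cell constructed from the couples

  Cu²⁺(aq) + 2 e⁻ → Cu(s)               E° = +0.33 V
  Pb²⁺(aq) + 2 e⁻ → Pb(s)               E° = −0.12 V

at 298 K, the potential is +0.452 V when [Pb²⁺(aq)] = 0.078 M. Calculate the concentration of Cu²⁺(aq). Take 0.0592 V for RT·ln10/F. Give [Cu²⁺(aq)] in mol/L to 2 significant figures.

The Cu²⁺/Cu couple has the larger reduction potential, so it is the cathode: E°cell = +0.33 − (−0.12) = +0.45 V and n = 2.
Rearranging E = E° − (0.0592/n)·log Q gives log Q = 2(+0.45 − (+0.452))/0.0592 = −0.068.
The balanced reaction is Cu²⁺(aq) + Pb(s) → Cu(s) + Pb²⁺(aq), so Q = [Pb²⁺(aq)] / [Cu²⁺(aq)].
Solving for the unknown gives log [Cu²⁺(aq)] = −1.040, so [Cu²⁺(aq)] ≈ 0.091 M.

0.091 M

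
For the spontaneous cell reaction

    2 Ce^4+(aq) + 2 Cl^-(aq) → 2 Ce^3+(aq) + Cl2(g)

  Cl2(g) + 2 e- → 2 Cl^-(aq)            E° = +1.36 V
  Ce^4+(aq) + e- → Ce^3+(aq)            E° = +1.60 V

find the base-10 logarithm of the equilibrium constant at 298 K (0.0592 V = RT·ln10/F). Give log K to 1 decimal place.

The Ce⁴⁺/Ce³⁺ couple is reduced (cathode); E°cell = +1.60 − (+1.36) = +0.24 V with n = 2.
At equilibrium E = 0, so log K = nE°cell / 0.0592 = (2)(+0.24) / 0.0592 = 8.1.

log K = 8.1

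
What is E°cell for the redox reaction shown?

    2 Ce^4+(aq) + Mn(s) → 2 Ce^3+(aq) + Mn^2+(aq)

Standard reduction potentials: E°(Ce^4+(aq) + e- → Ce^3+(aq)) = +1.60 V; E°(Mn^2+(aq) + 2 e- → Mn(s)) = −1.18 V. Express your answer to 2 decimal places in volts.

+2.78 V

Ce^4+(aq) gains electrons, so the Ce⁴⁺/Ce³⁺ couple is the cathode; the Mn²⁺/Mn couple is the anode.
E°cell = E°(cathode) − E°(anode) = +1.60 − (−1.18) = +2.78 V.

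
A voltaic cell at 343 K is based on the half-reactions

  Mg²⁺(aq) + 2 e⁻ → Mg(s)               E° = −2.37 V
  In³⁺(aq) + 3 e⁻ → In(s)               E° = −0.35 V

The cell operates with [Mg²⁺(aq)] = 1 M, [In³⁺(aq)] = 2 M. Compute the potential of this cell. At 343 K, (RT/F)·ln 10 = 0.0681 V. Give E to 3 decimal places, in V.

+2.027 V

The In³⁺/In couple has the more positive E°, so it is the cathode; Mg²⁺/Mg is the anode.
E°cell = −0.35 − (−2.37) = +2.02 V, with n = 6 electrons transferred.
The balanced reaction is 2 In³⁺(aq) + 3 Mg(s) → 2 In(s) + 3 Mg²⁺(aq), so Q = [Mg²⁺(aq)]^3 / [In³⁺(aq)]^2 = 0.25 and log Q = −0.602.
E = E° − (0.0681/n)·log Q = +2.02 − (0.0681/6)(−0.602) = +2.027 V.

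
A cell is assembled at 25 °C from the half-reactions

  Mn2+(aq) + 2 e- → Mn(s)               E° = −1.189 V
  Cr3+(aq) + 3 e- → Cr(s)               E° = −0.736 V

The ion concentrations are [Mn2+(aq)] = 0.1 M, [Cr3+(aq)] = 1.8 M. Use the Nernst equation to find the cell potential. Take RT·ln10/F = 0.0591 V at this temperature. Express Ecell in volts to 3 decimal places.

+0.488 V

Cr³⁺/Cr is reduced (cathode, E° = −0.736 V) and Mn²⁺/Mn is oxidized (anode).
E°cell = −0.736 − (−1.189) = +0.453 V, with n = 6 electrons transferred.
Balancing gives 2 Cr3+(aq) + 3 Mn(s) → 2 Cr(s) + 3 Mn2+(aq); hence Q = [Mn2+(aq)]^3 / [Cr3+(aq)]^2 = 0.000309 (log Q = −3.511).
E = E° − (0.0591/n)·log Q = +0.453 − (0.0591/6)(−3.511) = +0.488 V.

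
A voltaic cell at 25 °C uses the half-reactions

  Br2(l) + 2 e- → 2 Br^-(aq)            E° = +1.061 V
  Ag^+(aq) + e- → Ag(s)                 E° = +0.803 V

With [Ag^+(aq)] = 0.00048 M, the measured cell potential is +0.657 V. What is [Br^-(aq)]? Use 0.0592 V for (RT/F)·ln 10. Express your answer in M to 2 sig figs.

The Br₂/Br⁻ couple has the larger reduction potential, so it is the cathode: E°cell = +1.061 − (+0.803) = +0.258 V and n = 2.
Rearranging E = E° − (0.0592/n)·log Q gives log Q = 2(+0.258 − (+0.657))/0.0592 = −13.480.
For Br2(l) + 2 Ag(s) → 2 Br^-(aq) + 2 Ag^+(aq), the reaction quotient is Q = [Br^-(aq)]^2·[Ag^+(aq)]^2.
Substituting the known concentrations and solving, log [Br^-(aq)] = −3.421 and [Br^-(aq)] = 0.00038 M.

0.00038 M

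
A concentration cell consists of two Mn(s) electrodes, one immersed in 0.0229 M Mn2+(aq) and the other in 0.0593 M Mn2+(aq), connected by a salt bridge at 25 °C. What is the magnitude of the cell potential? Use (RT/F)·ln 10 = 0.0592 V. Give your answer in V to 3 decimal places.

0.012 V

For a concentration cell E°cell = 0, since both electrodes use the same couple.
The compartment with the higher Mn2+(aq) concentration (0.0593 M) acts as the cathode; ions are reduced there and produced at the dilute (0.0229 M) anode.
With n = 2, Ecell = −(0.0592/2)·log([dilute]/[conc]) = −(0.0592/2)·log(0.0229/0.0593) = +0.012 V.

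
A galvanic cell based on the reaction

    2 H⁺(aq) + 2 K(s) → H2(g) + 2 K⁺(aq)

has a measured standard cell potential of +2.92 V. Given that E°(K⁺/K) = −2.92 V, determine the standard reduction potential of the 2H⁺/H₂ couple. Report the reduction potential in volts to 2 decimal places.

+0.00 V

In the reaction as written the 2H⁺/H₂ couple is reduced (cathode) and K⁺/K is oxidized (anode), so E°cell = E°(2H⁺/H₂) − E°(K⁺/K).
E°(2H⁺/H₂) = E°cell + E°(anode) = +2.92 + (−2.92) = +0.00 V.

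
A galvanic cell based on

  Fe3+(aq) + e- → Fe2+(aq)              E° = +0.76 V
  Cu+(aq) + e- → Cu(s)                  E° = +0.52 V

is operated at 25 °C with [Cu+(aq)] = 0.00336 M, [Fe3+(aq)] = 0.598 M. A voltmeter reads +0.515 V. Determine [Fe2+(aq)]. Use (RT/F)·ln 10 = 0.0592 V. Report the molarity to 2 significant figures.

0.0040 M

The Fe³⁺/Fe²⁺ couple has the larger reduction potential, so it is the cathode: E°cell = +0.76 − (+0.52) = +0.24 V and n = 1.
Since E = E° − (0.0592/n)·log Q, log Q = n(E° − E)/0.0592 = −4.645.
Balancing electrons gives Fe3+(aq) + Cu(s) → Fe2+(aq) + Cu+(aq); thus Q = ([Fe2+(aq)]·[Cu+(aq)]) / [Fe3+(aq)].
Substituting the known concentrations and solving, log [Fe2+(aq)] = −2.395 and [Fe2+(aq)] = 0.0040 M.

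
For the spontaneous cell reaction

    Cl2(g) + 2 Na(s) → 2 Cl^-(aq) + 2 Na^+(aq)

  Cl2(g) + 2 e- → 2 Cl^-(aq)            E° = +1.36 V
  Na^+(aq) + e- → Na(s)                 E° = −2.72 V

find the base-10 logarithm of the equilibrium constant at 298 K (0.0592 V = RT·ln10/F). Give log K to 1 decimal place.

The Cl₂/Cl⁻ couple is reduced (cathode); E°cell = +1.36 − (−2.72) = +4.08 V with n = 2.
At equilibrium E = 0, so log K = nE°cell / 0.0592 = (2)(+4.08) / 0.0592 = 137.8.

log K = 137.8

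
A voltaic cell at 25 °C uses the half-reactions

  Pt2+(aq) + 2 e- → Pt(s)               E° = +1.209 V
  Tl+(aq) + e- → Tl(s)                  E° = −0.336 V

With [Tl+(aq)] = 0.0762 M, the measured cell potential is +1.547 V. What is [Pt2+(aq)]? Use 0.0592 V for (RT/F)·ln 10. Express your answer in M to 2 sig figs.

0.0068 M

With Pt²⁺/Pt at the cathode and Tl⁺/Tl at the anode, E°cell = +1.209 − (−0.336) = +1.545 V (n = 2).
Since E = E° − (0.0592/n)·log Q, log Q = n(E° − E)/0.0592 = −0.068.
Balancing electrons gives Pt2+(aq) + 2 Tl(s) → Pt(s) + 2 Tl+(aq); thus Q = [Tl+(aq)]^2 / [Pt2+(aq)].
Isolating [Pt2+(aq)] in Q = 10^{−0.068} yields log [Pt2+(aq)] = −2.168, i.e. 0.0068 M.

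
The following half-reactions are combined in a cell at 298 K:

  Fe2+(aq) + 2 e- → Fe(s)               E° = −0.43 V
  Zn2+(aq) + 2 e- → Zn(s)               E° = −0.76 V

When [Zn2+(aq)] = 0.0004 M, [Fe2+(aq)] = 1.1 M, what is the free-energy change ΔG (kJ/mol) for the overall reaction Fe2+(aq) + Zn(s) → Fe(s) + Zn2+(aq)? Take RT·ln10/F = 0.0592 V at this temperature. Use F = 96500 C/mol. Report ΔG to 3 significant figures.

With Fe²⁺/Fe reduced at the cathode, E°cell = −0.43 − (−0.76) = +0.33 V and n = 2.
Q = [Zn2+(aq)] / [Fe2+(aq)] = 0.000364, so log Q = −3.439 and E = +0.33 − (0.0592/2)(−3.439) = +0.4318 V.
ΔG = −nFE = −(2)(96500)(+0.4318) J/mol = −83.3 kJ/mol.

−83.3 kJ/mol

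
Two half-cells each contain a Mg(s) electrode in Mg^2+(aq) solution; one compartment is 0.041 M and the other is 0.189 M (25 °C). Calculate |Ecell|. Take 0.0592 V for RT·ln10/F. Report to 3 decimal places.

For a concentration cell E°cell = 0, since both electrodes use the same couple.
The compartment with the higher Mg^2+(aq) concentration (0.189 M) acts as the cathode; ions are reduced there and produced at the dilute (0.041 M) anode.
With n = 2, Ecell = −(0.0592/2)·log([dilute]/[conc]) = −(0.0592/2)·log(0.041/0.189) = +0.020 V.

0.020 V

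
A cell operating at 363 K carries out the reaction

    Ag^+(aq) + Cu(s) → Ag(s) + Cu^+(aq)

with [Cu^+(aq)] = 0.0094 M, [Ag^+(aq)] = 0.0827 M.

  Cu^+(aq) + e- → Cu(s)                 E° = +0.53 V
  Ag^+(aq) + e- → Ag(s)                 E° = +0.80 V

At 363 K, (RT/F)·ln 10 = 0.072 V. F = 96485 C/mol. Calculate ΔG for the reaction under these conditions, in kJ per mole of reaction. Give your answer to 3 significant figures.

With Ag⁺/Ag reduced at the cathode, E°cell = +0.80 − (+0.53) = +0.27 V and n = 1.
The reaction quotient is [Cu^+(aq)] / [Ag^+(aq)] = 0.114; by Nernst, E = +0.27 − (0.072/1)(−0.944) = +0.3380 V.
Then ΔG = −nFE = −1 × 96485 × +0.3380 J/mol = −32.6 kJ/mol.

−32.6 kJ/mol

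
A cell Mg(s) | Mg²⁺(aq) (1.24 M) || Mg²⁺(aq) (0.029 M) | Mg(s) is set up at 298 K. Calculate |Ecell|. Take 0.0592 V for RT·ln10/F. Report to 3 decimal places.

For a concentration cell E°cell = 0, since both electrodes use the same couple.
The compartment with the higher Mg²⁺(aq) concentration (1.24 M) acts as the cathode; ions are reduced there and produced at the dilute (0.029 M) anode.
With n = 2, Ecell = −(0.0592/2)·log([dilute]/[conc]) = −(0.0592/2)·log(0.029/1.24) = +0.048 V.

0.048 V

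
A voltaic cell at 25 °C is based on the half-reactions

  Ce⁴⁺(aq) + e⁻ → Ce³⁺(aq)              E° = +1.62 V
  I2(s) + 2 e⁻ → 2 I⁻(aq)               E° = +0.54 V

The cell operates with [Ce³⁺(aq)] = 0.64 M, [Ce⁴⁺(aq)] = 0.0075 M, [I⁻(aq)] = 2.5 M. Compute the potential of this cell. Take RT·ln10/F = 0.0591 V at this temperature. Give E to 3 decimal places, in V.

+0.989 V

Ce⁴⁺/Ce³⁺ is reduced (cathode, E° = +1.62 V) and I₂/I⁻ is oxidized (anode).
The standard potential is +1.62 − (+0.54) = +1.08 V and the balanced reaction transfers n = 2 electrons.
For the overall reaction 2 Ce⁴⁺(aq) + 2 I⁻(aq) → 2 Ce³⁺(aq) + I2(s), Q = [Ce³⁺(aq)]^2 / ([Ce⁴⁺(aq)]^2·[I⁻(aq)]^2) = 1.17×10^3, giving log Q = 3.066.
By the Nernst equation, E = +1.08 − (0.0591/2)·(3.066) = +0.989 V.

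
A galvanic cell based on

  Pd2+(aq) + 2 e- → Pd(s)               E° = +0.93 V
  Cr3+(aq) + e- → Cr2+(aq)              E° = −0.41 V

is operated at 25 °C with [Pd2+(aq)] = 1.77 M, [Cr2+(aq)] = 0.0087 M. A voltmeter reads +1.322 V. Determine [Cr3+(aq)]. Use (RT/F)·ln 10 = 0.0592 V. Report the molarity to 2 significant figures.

The Pd²⁺/Pd couple has the larger reduction potential, so it is the cathode: E°cell = +0.93 − (−0.41) = +1.34 V and n = 2.
Rearranging E = E° − (0.0592/n)·log Q gives log Q = 2(+1.34 − (+1.322))/0.0592 = 0.608.
The balanced reaction is Pd2+(aq) + 2 Cr2+(aq) → Pd(s) + 2 Cr3+(aq), so Q = [Cr3+(aq)]^2 / ([Pd2+(aq)]·[Cr2+(aq)]^2).
Isolating [Cr3+(aq)] in Q = 10^{0.608} yields log [Cr3+(aq)] = −1.632, i.e. 0.023 M.

0.023 M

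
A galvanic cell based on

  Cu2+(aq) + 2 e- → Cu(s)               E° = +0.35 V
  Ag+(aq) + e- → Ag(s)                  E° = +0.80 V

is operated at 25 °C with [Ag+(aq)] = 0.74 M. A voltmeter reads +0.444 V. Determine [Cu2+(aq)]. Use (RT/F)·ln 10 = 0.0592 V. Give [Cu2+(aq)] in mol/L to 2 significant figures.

0.87 M

Ag⁺/Ag is the cathode (higher E°); E°cell = +0.80 − (+0.35) = +0.45 V with n = 2.
Since E = E° − (0.0592/n)·log Q, log Q = n(E° − E)/0.0592 = 0.203.
For 2 Ag+(aq) + Cu(s) → 2 Ag(s) + Cu2+(aq), the reaction quotient is Q = [Cu2+(aq)] / [Ag+(aq)]^2.
Solving for the unknown gives log [Cu2+(aq)] = −0.059, so [Cu2+(aq)] ≈ 0.87 M.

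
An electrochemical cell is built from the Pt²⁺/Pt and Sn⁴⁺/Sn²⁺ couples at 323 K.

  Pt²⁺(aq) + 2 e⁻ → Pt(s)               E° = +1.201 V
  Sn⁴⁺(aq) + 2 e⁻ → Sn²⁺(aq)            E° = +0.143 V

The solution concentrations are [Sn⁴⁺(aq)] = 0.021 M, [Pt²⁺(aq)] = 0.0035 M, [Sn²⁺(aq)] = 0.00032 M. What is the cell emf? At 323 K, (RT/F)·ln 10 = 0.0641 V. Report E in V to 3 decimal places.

The Pt²⁺/Pt couple has the more positive E°, so it is the cathode; Sn⁴⁺/Sn²⁺ is the anode.
E°cell = E°cat − E°an = +1.201 − (+0.143) = +1.058 V; n = 2.
For the overall reaction Pt²⁺(aq) + Sn²⁺(aq) → Pt(s) + Sn⁴⁺(aq), Q = [Sn⁴⁺(aq)] / ([Pt²⁺(aq)]·[Sn²⁺(aq)]) = 1.88×10^4, giving log Q = 4.273.
E = E° − (0.0641/n)·log Q = +1.058 − (0.0641/2)(4.273) = +0.921 V.

+0.921 V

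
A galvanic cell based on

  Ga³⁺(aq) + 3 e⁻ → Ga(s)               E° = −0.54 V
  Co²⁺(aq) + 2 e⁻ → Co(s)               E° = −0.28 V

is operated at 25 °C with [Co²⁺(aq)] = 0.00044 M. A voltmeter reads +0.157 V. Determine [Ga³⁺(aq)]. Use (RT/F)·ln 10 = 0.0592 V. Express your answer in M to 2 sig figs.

The Co²⁺/Co couple has the larger reduction potential, so it is the cathode: E°cell = −0.28 − (−0.54) = +0.26 V and n = 6.
Rearranging E = E° − (0.0592/n)·log Q gives log Q = 6(+0.26 − (+0.157))/0.0592 = 10.439.
For 3 Co²⁺(aq) + 2 Ga(s) → 3 Co(s) + 2 Ga³⁺(aq), the reaction quotient is Q = [Ga³⁺(aq)]^2 / [Co²⁺(aq)]^3.
Solving for the unknown gives log [Ga³⁺(aq)] = 0.185, so [Ga³⁺(aq)] ≈ 1.5 M.

1.5 M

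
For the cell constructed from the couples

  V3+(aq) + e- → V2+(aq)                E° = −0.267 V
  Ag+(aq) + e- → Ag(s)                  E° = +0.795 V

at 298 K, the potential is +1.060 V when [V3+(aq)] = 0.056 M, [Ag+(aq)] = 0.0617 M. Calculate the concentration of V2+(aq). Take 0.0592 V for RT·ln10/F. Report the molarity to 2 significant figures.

Ag⁺/Ag is the cathode (higher E°); E°cell = +0.795 − (−0.267) = +1.062 V with n = 1.
Since E = E° − (0.0592/n)·log Q, log Q = n(E° − E)/0.0592 = 0.034.
Balancing electrons gives Ag+(aq) + V2+(aq) → Ag(s) + V3+(aq); thus Q = [V3+(aq)] / ([Ag+(aq)]·[V2+(aq)]).
Substituting the known concentrations and solving, log [V2+(aq)] = −0.076 and [V2+(aq)] = 0.84 M.

0.84 M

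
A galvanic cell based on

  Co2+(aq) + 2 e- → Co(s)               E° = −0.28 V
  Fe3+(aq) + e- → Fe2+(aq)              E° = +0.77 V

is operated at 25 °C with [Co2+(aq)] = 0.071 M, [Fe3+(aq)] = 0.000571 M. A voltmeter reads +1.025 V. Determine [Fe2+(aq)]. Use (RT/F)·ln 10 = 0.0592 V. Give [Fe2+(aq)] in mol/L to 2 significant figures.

0.0057 M

The Fe³⁺/Fe²⁺ couple has the larger reduction potential, so it is the cathode: E°cell = +0.77 − (−0.28) = +1.05 V and n = 2.
From the Nernst equation, log Q = n(E° − E)/0.0592 = 2·(+1.05 − (+1.025))/0.0592 = 0.845.
Balancing electrons gives 2 Fe3+(aq) + Co(s) → 2 Fe2+(aq) + Co2+(aq); thus Q = ([Fe2+(aq)]^2·[Co2+(aq)]) / [Fe3+(aq)]^2.
Substituting the known concentrations and solving, log [Fe2+(aq)] = −2.246 and [Fe2+(aq)] = 0.0057 M.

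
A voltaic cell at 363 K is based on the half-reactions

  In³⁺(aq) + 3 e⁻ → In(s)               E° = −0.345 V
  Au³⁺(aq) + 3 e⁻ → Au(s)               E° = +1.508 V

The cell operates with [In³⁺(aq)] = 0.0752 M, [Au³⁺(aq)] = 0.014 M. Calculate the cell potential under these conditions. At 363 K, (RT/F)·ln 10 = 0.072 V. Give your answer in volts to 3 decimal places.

+1.835 V

Au³⁺/Au is reduced (cathode, E° = +1.508 V) and In³⁺/In is oxidized (anode).
E°cell = +1.508 − (−0.345) = +1.853 V, with n = 3 electrons transferred.
The balanced reaction is Au³⁺(aq) + In(s) → Au(s) + In³⁺(aq), so Q = [In³⁺(aq)] / [Au³⁺(aq)] = 5.37 and log Q = 0.730.
Applying E = E° − (RT ln10/nF)·log Q gives +1.853 − (0.072/3)(0.730) = +1.835 V.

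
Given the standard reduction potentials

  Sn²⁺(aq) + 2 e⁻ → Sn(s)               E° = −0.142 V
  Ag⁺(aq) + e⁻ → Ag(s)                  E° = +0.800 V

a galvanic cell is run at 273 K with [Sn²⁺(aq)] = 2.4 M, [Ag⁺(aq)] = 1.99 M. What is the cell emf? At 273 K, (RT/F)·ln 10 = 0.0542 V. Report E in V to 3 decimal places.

The Ag⁺/Ag couple has the more positive E°, so it is the cathode; Sn²⁺/Sn is the anode.
The standard potential is +0.800 − (−0.142) = +0.942 V and the balanced reaction transfers n = 2 electrons.
Balancing gives 2 Ag⁺(aq) + Sn(s) → 2 Ag(s) + Sn²⁺(aq); hence Q = [Sn²⁺(aq)] / [Ag⁺(aq)]^2 = 0.606 (log Q = −0.217).
By the Nernst equation, E = +0.942 − (0.0542/2)·(−0.217) = +0.948 V.

+0.948 V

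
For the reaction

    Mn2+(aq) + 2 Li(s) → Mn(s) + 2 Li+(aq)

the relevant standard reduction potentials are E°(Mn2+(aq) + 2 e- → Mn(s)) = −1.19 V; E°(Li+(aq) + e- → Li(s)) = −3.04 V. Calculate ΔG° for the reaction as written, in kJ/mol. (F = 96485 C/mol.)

−357 kJ/mol

In the reaction as written Mn2+(aq) is reduced, so the Mn²⁺/Mn couple is the cathode and Li⁺/Li is the anode.
E°cell = −1.19 − (−3.04) = +1.85 V; balancing electrons gives n = 2.
ΔG° = −nFE°cell = −(2)(96485)(+1.85) J/mol = −357 kJ/mol.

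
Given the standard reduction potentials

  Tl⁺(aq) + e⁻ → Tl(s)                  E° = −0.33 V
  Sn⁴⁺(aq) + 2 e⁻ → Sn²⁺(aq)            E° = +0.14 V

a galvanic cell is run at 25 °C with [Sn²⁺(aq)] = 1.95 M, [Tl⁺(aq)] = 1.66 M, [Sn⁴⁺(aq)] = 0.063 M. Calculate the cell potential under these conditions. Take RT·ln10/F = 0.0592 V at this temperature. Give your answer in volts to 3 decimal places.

+0.413 V

Sn⁴⁺/Sn²⁺ is reduced (cathode, E° = +0.14 V) and Tl⁺/Tl is oxidized (anode).
E°cell = E°cat − E°an = +0.14 − (−0.33) = +0.47 V; n = 2.
Balancing gives Sn⁴⁺(aq) + 2 Tl(s) → Sn²⁺(aq) + 2 Tl⁺(aq); hence Q = ([Sn²⁺(aq)]·[Tl⁺(aq)]^2) / [Sn⁴⁺(aq)] = 85.3 (log Q = 1.931).
Applying E = E° − (RT ln10/nF)·log Q gives +0.47 − (0.0592/2)(1.931) = +0.413 V.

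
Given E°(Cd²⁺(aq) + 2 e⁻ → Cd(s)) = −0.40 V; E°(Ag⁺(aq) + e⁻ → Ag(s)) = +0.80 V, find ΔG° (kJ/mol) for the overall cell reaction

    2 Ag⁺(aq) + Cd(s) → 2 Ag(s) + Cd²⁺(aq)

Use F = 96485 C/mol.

In the reaction as written Ag⁺(aq) is reduced, so the Ag⁺/Ag couple is the cathode and Cd²⁺/Cd is the anode.
E°cell = +0.80 − (−0.40) = +1.20 V; balancing electrons gives n = 2.
ΔG° = −nFE°cell = −(2)(96485)(+1.20) J/mol = −232 kJ/mol.

−232 kJ/mol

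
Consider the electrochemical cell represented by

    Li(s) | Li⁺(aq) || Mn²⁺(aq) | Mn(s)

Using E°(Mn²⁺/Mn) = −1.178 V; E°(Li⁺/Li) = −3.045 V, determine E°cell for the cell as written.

By convention the left-hand electrode in cell notation is the anode (oxidation) and the right-hand electrode is the cathode (reduction).
E°cell = E°(right) − E°(left) = −1.178 − (−3.045) = +1.867 V.

+1.867 V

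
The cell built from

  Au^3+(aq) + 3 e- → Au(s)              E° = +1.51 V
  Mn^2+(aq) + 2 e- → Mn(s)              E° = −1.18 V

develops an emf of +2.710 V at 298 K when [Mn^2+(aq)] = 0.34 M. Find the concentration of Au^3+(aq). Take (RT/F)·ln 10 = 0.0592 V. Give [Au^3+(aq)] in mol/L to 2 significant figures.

2.0 M

The Au³⁺/Au couple has the larger reduction potential, so it is the cathode: E°cell = +1.51 − (−1.18) = +2.69 V and n = 6.
Rearranging E = E° − (0.0592/n)·log Q gives log Q = 6(+2.69 − (+2.710))/0.0592 = −2.027.
For 2 Au^3+(aq) + 3 Mn(s) → 2 Au(s) + 3 Mn^2+(aq), the reaction quotient is Q = [Mn^2+(aq)]^3 / [Au^3+(aq)]^2.
Substituting the known concentrations and solving, log [Au^3+(aq)] = 0.311 and [Au^3+(aq)] = 2.0 M.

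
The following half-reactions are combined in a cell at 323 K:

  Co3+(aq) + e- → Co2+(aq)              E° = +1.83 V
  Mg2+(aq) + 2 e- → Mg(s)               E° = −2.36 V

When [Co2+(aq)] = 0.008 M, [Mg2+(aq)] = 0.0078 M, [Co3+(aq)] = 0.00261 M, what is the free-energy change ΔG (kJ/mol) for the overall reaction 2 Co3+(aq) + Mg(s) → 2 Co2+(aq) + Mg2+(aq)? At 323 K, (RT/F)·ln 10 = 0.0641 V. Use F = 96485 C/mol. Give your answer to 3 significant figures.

−816 kJ/mol

With Co³⁺/Co²⁺ reduced at the cathode, E°cell = +1.83 − (−2.36) = +4.19 V and n = 2.
Here Q = ([Co2+(aq)]^2·[Mg2+(aq)]) / [Co3+(aq)]^2 = 0.0733 (log Q = −1.135), giving E = +4.19 − (0.0641/2)·(−1.135) = +4.2264 V.
Finally ΔG = −nFE = −(2)(96485 C/mol)(+4.2264 V) = −816 kJ/mol.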